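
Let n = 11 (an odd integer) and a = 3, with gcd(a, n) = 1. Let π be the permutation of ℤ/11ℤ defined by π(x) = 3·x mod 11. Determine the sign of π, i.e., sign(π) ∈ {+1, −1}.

Orbit of 5 under x↦3x: [5, 4, 1, 3, 9]… (length divides ord_11(3)).
The orbit structure of x ↦ 3x mod 11: 3 orbits of sizes [5, 5, 1].
With 3 cycles on 11 points, sign = (−1)^{11−3} = +1.

+1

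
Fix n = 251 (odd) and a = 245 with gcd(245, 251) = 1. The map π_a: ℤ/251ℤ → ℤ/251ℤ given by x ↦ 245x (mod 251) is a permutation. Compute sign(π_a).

+1

Start at x=4: 4 → 227 → 144 → 140 → 164 → 20 → 131 → … (one orbit).
Cycle lengths of π_245 on ℤ/251ℤ: [125, 125, 1]; 3 cycles in total.
sign(π) = (−1)^{n − #cycles} = (−1)^{251−3} = (−1)^248 = +1.
Zolotarev: (245|251) = +1, matching the cycle-count sign.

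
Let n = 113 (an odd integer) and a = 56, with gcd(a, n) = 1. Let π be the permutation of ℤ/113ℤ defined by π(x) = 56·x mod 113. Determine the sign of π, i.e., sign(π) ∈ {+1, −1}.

Start at x=85: 85 → 14 → 106 → 60 → 83 → 15 → 49 → … (one orbit).
Decompose π into cycles: lengths [28, 28, 28, 28, 1] (5 cycles, including the fixed point 0).
Σ(ℓ_i−1) = 113−5 = 108; sign = (−1)^108 = +1.

+1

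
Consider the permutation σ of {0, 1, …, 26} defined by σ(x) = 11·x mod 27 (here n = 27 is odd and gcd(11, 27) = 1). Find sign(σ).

Trace 20: π^k(20) = [20, 4, 17, 25, 5, 1, 11] for k=0..6.
The orbit structure of x ↦ 11x mod 27: 4 orbits of sizes [18, 6, 2, 1].
Σ(ℓ_i−1) = 27−4 = 23; sign = (−1)^23 = -1.
Zolotarev: (11|27) = -1, matching the cycle-count sign.

-1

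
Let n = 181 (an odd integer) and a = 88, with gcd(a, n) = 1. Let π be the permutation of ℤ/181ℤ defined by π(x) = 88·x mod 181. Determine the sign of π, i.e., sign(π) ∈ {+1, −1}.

-1

Orbit of 1 under x↦88x: [1, 88, 142, 7, 73, 89, 49]… (length divides ord_181(88)).
Cycle lengths of π_88 on ℤ/181ℤ: [36, 36, 36, 36, 36, 1]; 6 cycles in total.
181 − 6 = 175 transpositions; sign(π) = (−1)^175 = -1.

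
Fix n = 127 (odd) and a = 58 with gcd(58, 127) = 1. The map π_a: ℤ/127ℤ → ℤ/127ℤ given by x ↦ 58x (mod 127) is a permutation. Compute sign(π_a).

Orbit of 29 under x↦58x: [29, 31, 20, 17, 97, 38, 45]… (length divides ord_127(58)).
Decompose π into cycles: lengths [126, 1] (2 cycles, including the fixed point 0).
127 − 2 = 125 transpositions; sign(π) = (−1)^125 = -1.

-1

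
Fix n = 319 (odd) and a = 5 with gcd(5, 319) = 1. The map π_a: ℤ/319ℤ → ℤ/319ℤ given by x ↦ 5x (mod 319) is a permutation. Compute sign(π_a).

Start at x=158: 158 → 152 → 122 → 291 → 179 → 257 → 9 → … (one orbit).
Decompose π into cycles: lengths [70, 70, 70, 70, 14, 14, 5, 5, 1] (9 cycles, including the fixed point 0).
n − c = 319 − 9 = 310; sign = (−1)^310 = +1.

+1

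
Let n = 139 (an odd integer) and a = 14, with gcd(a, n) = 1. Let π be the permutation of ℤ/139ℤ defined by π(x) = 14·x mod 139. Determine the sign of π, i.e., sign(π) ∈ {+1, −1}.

Orbit of 100 under x↦14x: [100, 10, 1, 14, 57, 103, 52]… (length divides ord_139(14)).
4 cycles of lengths [46, 46, 46, 1].
Σ(ℓ_i−1) = 139−4 = 135; sign = (−1)^135 = -1.

-1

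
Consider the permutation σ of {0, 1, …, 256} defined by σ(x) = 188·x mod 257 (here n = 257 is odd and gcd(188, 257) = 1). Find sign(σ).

-1

Trace 235: π^k(235) = [235, 233, 114, 101, 227, 14, 62] for k=0..6.
2 cycles of lengths [256, 1].
Σ(ℓ_i−1) = 257−2 = 255; sign = (−1)^255 = -1.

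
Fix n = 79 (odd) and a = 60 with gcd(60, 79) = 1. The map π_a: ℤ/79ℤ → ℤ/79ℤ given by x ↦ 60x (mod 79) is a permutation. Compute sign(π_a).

-1

Orbit of 55 under x↦60x: [55, 61, 26, 59, 64, 48, 36]… (length divides ord_79(60)).
π_60 has 2 disjoint cycles with lengths [78, 1] on {0,…,78}.
2 cycles on 79: each ℓ→(−1)^(ℓ−1), product (−1)^77 = -1.
Check: (60/79) = -1 by Zolotarev.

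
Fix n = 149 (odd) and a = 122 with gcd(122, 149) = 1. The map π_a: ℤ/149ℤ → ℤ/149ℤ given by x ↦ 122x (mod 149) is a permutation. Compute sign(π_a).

-1

Trace 137: π^k(137) = [137, 26, 43, 31, 57, 100, 131] for k=0..6.
Cycle type of π: 148 + 1; total 2 cycles.
n − c = 149 − 2 = 147; sign = (−1)^147 = -1.
(122|149)_J = -1 (Zolotarev's lemma cross-check).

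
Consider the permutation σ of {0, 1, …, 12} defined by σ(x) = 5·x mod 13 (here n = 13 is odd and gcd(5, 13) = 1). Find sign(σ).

Start at x=12: 12 → 8 → 1 → 5 → 12 (one orbit).
Cycle type of π: 4×3 + 1; total 4 cycles.
n − c = 13 − 4 = 9; sign = (−1)^9 = -1.

-1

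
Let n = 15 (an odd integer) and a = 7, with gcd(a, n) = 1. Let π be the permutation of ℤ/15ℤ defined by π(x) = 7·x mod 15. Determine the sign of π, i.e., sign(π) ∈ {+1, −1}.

Orbit of 7 under x↦7x: [7, 4, 13, 1]… (length divides ord_15(7)).
π_7 has 6 disjoint cycles with lengths [4, 4, 4, 1, 1, 1] on {0,…,14}.
Σ(ℓ_i−1) = 15−6 = 9; sign = (−1)^9 = -1.
Zolotarev: (7|15) = -1, matching the cycle-count sign.

-1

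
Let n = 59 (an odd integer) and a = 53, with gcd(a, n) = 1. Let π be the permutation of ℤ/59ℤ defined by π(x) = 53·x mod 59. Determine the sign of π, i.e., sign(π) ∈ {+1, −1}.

Orbit of 36 under x↦53x: [36, 20, 57, 12, 46, 19, 4]… (length divides ord_59(53)).
Decompose π into cycles: lengths [29, 29, 1] (3 cycles, including the fixed point 0).
With 3 cycles on 59 points, sign = (−1)^{59−3} = +1.

+1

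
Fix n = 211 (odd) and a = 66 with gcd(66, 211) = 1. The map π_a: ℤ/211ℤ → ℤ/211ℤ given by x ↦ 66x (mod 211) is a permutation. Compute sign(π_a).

+1

Start at x=203: 203 → 105 → 178 → 143 → 154 → 36 → 55 → … (one orbit).
Cycle lengths of π_66 on ℤ/211ℤ: [105, 105, 1]; 3 cycles in total.
Σ(ℓ_i−1) = 211−3 = 208; sign = (−1)^208 = +1.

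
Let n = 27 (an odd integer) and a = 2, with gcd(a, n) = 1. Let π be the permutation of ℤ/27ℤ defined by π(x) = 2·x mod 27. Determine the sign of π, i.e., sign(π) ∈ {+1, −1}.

Start at x=25: 25 → 23 → 19 → 11 → 22 → 17 → 7 → … (one orbit).
Cycle lengths of π_2 on ℤ/27ℤ: [18, 6, 2, 1]; 4 cycles in total.
27 − 4 = 23 transpositions; sign(π) = (−1)^23 = -1.
The Jacobi symbol (2|27) = -1 (Zolotarev) agrees.

-1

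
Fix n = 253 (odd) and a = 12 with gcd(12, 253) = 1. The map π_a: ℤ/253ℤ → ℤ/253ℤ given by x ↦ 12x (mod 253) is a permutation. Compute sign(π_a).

Orbit of 210 under x↦12x: [210, 243, 133, 78, 177, 100, 188]… (length divides ord_253(12)).
Cycle type of π: 11×22 + 1×11; total 33 cycles.
sign(π) = (−1)^{n − #cycles} = (−1)^{253−33} = (−1)^220 = +1.

+1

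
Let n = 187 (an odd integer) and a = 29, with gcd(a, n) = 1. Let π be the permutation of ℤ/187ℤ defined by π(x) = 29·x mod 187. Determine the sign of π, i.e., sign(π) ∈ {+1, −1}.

Trace 86: π^k(86) = [86, 63, 144, 62, 115, 156, 36] for k=0..6.
The orbit structure of x ↦ 29x mod 187: 5 orbits of sizes [80, 80, 16, 10, 1].
n − c = 187 − 5 = 182; sign = (−1)^182 = +1.
(29|187)_J = +1 (Zolotarev's lemma cross-check).

+1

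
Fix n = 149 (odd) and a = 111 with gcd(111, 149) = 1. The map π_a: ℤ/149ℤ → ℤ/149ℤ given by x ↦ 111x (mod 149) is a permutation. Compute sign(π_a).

Trace 69: π^k(69) = [69, 60, 104, 71, 133, 12, 140] for k=0..6.
2 cycles of lengths [148, 1].
With 2 cycles on 149 points, sign = (−1)^{149−2} = -1.
(111|149)_J = -1 (Zolotarev's lemma cross-check).

-1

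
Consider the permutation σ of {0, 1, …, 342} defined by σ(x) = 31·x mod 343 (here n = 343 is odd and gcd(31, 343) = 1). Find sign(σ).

-1

Trace 31: π^k(31) = [31, 275, 293, 165, 313, 99, 325] for k=0..6.
π_31 has 16 disjoint cycles with lengths [42, 42, 42, 42, 42, 42, 42, 6, 6, 6, 6, 6, 6, 6, 6, 1] on {0,…,342}.
With 16 cycles on 343 points, sign = (−1)^{343−16} = -1.
The Jacobi symbol (31|343) = -1 (Zolotarev) agrees.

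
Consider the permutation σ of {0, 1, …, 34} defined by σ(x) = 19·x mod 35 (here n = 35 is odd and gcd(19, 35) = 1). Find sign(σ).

-1

Start at x=19: 19 → 11 → 34 → 16 → 24 → 1 → 19 (one orbit).
Decompose π into cycles: lengths [6, 6, 6, 6, 6, 2, 2, 1] (8 cycles, including the fixed point 0).
With 8 cycles on 35 points, sign = (−1)^{35−8} = -1.
Via Zolotarev, sign(π_{19}) = (19|35) = -1.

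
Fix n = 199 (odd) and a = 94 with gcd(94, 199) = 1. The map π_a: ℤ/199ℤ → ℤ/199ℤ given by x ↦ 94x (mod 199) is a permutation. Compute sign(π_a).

Start at x=79: 79 → 63 → 151 → 65 → 140 → 26 → 56 → … (one orbit).
Decompose π into cycles: lengths [99, 99, 1] (3 cycles, including the fixed point 0).
n − c = 199 − 3 = 196; sign = (−1)^196 = +1.
Check: (94/199) = +1 by Zolotarev.

+1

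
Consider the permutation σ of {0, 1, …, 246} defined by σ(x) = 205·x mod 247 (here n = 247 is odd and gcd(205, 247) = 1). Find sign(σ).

-1

Trace 235: π^k(235) = [235, 10, 74, 103, 120, 147, 1] for k=0..6.
Decompose π into cycles: lengths [18, 18, 18, 18, 18, 18, 18, 18, 18, 18, 18, 18, 18, 6, 6, 1] (16 cycles, including the fixed point 0).
Σ(ℓ_i−1) = 247−16 = 231; sign = (−1)^231 = -1.
(205|247)_J = -1 (Zolotarev's lemma cross-check).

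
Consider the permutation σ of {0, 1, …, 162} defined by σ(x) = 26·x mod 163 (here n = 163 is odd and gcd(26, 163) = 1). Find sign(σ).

+1

Trace 134: π^k(134) = [134, 61, 119, 160, 85, 91, 84] for k=0..6.
3 cycles of lengths [81, 81, 1].
With 3 cycles on 163 points, sign = (−1)^{163−3} = +1.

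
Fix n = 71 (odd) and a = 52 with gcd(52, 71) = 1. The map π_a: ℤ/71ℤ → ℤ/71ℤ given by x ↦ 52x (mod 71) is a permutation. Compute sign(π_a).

-1

Orbit of 23 under x↦52x: [23, 60, 67, 5, 47, 30, 69]… (length divides ord_71(52)).
Decompose π into cycles: lengths [70, 1] (2 cycles, including the fixed point 0).
71 − 2 = 69 transpositions; sign(π) = (−1)^69 = -1.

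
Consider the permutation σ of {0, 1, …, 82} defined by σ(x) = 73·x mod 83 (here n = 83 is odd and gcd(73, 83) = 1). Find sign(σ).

-1

Trace 33: π^k(33) = [33, 2, 63, 34, 75, 80, 30] for k=0..6.
2 cycles of lengths [82, 1].
83 − 2 = 81 transpositions; sign(π) = (−1)^81 = -1.
Via Zolotarev, sign(π_{73}) = (73|83) = -1.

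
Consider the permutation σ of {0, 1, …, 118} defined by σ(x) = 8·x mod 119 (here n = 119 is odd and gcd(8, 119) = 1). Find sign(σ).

+1

Start at x=15: 15 → 1 → 8 → 64 → 36 → 50 → 43 → … (one orbit).
Cycle lengths of π_8 on ℤ/119ℤ: [8, 8, 8, 8, 8, 8, 8, 8, 8, 8, 8, 8, 8, 8, 1, 1, 1, 1, 1, 1, 1]; 21 cycles in total.
21 cycles on 119: each ℓ→(−1)^(ℓ−1), product (−1)^98 = +1.
Check: (8/119) = +1 by Zolotarev.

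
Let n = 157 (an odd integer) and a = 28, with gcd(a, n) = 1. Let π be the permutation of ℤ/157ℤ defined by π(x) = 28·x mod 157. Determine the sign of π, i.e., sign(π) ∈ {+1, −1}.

-1

Orbit of 1 under x↦28x: [1, 28, 156, 129]… (length divides ord_157(28)).
The orbit structure of x ↦ 28x mod 157: 40 orbits of sizes [4, 4, 4, 4, 4, 4, 4, 4, 4, 4, 4, 4, 4, 4, 4, 4, 4, 4, 4, 4, 4, 4, 4, 4, 4, 4, 4, 4, 4, 4, 4, 4, 4, 4, 4, 4, 4, 4, 4, 1].
157 − 40 = 117 transpositions; sign(π) = (−1)^117 = -1.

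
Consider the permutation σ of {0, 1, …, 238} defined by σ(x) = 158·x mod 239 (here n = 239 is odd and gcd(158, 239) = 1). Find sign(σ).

-1

Start at x=109: 109 → 14 → 61 → 78 → 135 → 59 → 1 → … (one orbit).
Cycle type of π: 238 + 1; total 2 cycles.
Σ(ℓ_i−1) = 239−2 = 237; sign = (−1)^237 = -1.
Check: (158/239) = -1 by Zolotarev.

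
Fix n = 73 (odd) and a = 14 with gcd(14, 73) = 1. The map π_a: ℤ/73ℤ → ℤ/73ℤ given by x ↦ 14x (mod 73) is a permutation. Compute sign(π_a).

-1

Trace 33: π^k(33) = [33, 24, 44, 32, 10, 67, 62] for k=0..6.
2 cycles of lengths [72, 1].
With 2 cycles on 73 points, sign = (−1)^{73−2} = -1.
(14|73)_J = -1 (Zolotarev's lemma cross-check).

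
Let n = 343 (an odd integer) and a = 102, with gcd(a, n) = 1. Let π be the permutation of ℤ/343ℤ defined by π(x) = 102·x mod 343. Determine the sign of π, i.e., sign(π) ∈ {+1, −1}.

+1

Orbit of 319 under x↦102x: [319, 296, 8, 130, 226, 71, 39]… (length divides ord_343(102)).
π_102 has 7 disjoint cycles with lengths [147, 147, 21, 21, 3, 3, 1] on {0,…,342}.
7 cycles on 343: each ℓ→(−1)^(ℓ−1), product (−1)^336 = +1.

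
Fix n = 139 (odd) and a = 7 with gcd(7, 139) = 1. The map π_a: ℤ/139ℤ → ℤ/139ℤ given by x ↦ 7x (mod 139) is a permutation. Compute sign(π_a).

Start at x=29: 29 → 64 → 31 → 78 → 129 → 69 → 66 → … (one orbit).
Cycle type of π: 69×2 + 1; total 3 cycles.
n − c = 139 − 3 = 136; sign = (−1)^136 = +1.
(7|139)_J = +1 (Zolotarev's lemma cross-check).

+1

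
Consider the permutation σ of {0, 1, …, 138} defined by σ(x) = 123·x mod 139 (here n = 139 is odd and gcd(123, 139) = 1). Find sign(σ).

Orbit of 124 under x↦123x: [124, 101, 52, 2, 107, 95, 9]… (length divides ord_139(123)).
Cycle type of π: 138 + 1; total 2 cycles.
Σ(ℓ_i−1) = 139−2 = 137; sign = (−1)^137 = -1.
Check: (123/139) = -1 by Zolotarev.

-1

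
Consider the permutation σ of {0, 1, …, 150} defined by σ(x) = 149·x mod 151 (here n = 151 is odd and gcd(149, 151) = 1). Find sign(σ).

-1

Trace 66: π^k(66) = [66, 19, 113, 76, 150, 2, 147] for k=0..6.
π_149 has 6 disjoint cycles with lengths [30, 30, 30, 30, 30, 1] on {0,…,150}.
6 cycles on 151: each ℓ→(−1)^(ℓ−1), product (−1)^145 = -1.
The Jacobi symbol (149|151) = -1 (Zolotarev) agrees.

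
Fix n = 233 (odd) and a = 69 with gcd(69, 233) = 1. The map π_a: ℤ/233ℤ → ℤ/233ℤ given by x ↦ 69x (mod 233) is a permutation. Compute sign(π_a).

Trace 186: π^k(186) = [186, 19, 146, 55, 67, 196, 10] for k=0..6.
2 cycles of lengths [232, 1].
Σ(ℓ_i−1) = 233−2 = 231; sign = (−1)^231 = -1.

-1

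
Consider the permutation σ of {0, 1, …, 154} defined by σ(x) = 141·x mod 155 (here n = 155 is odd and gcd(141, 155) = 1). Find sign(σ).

-1

Start at x=126: 126 → 96 → 51 → 61 → 76 → 21 → 16 → … (one orbit).
Cycle type of π: 30×5 + 1×5; total 10 cycles.
155 − 10 = 145 transpositions; sign(π) = (−1)^145 = -1.
Zolotarev: (141|155) = -1, matching the cycle-count sign.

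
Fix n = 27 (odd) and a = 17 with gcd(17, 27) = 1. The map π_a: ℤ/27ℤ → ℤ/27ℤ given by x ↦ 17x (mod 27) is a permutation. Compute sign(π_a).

Trace 17: π^k(17) = [17, 19, 26, 10, 8, 1] for k=0..5.
Cycle lengths of π_17 on ℤ/27ℤ: [6, 6, 6, 2, 2, 2, 2, 1]; 8 cycles in total.
sign(π) = (−1)^{n − #cycles} = (−1)^{27−8} = (−1)^19 = -1.
Check: (17/27) = -1 by Zolotarev.

-1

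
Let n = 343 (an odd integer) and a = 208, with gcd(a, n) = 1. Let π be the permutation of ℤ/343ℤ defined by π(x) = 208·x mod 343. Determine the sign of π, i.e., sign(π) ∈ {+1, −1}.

-1

Orbit of 160 under x↦208x: [160, 9, 157, 71, 19, 179, 188]… (length divides ord_343(208)).
4 cycles of lengths [294, 42, 6, 1].
n − c = 343 − 4 = 339; sign = (−1)^339 = -1.
Zolotarev: (208|343) = -1, matching the cycle-count sign.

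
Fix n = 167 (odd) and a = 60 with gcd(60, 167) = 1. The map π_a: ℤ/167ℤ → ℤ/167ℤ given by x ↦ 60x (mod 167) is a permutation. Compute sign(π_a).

-1

Trace 19: π^k(19) = [19, 138, 97, 142, 3, 13, 112] for k=0..6.
2 cycles of lengths [166, 1].
Σ(ℓ_i−1) = 167−2 = 165; sign = (−1)^165 = -1.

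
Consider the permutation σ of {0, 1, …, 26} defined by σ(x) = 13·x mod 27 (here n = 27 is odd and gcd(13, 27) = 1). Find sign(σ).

+1

Orbit of 22 under x↦13x: [22, 16, 19, 4, 25, 1, 13]… (length divides ord_27(13)).
π_13 has 7 disjoint cycles with lengths [9, 9, 3, 3, 1, 1, 1] on {0,…,26}.
n − c = 27 − 7 = 20; sign = (−1)^20 = +1.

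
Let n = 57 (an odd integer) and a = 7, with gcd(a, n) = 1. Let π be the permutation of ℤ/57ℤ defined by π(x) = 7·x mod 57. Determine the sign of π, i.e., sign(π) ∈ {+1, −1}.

+1

Trace 7: π^k(7) = [7, 49, 1] for k=0..2.
21 cycles of lengths [3, 3, 3, 3, 3, 3, 3, 3, 3, 3, 3, 3, 3, 3, 3, 3, 3, 3, 1, 1, 1].
n − c = 57 − 21 = 36; sign = (−1)^36 = +1.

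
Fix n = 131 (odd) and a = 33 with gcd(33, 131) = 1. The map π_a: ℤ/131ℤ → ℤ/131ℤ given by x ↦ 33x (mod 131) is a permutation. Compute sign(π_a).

Start at x=62: 62 → 81 → 53 → 46 → 77 → 52 → 13 → … (one orbit).
Decompose π into cycles: lengths [65, 65, 1] (3 cycles, including the fixed point 0).
n − c = 131 − 3 = 128; sign = (−1)^128 = +1.
The Jacobi symbol (33|131) = +1 (Zolotarev) agrees.

+1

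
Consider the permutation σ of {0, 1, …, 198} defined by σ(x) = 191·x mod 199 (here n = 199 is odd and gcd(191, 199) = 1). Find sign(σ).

Trace 101: π^k(101) = [101, 187, 96, 28, 174, 1, 191] for k=0..6.
4 cycles of lengths [66, 66, 66, 1].
n − c = 199 − 4 = 195; sign = (−1)^195 = -1.
(191|199)_J = -1 (Zolotarev's lemma cross-check).

-1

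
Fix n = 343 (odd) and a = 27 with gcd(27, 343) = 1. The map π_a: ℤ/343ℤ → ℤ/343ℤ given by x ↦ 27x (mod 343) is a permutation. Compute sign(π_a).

Trace 155: π^k(155) = [155, 69, 148, 223, 190, 328, 281] for k=0..6.
Cycle lengths of π_27 on ℤ/343ℤ: [98, 98, 98, 14, 14, 14, 2, 2, 2, 1]; 10 cycles in total.
n − c = 343 − 10 = 333; sign = (−1)^333 = -1.
The Jacobi symbol (27|343) = -1 (Zolotarev) agrees.

-1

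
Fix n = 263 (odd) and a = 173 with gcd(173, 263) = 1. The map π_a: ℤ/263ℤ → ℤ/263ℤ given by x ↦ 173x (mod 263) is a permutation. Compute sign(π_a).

+1

Start at x=50: 50 → 234 → 243 → 222 → 8 → 69 → 102 → … (one orbit).
π_173 has 3 disjoint cycles with lengths [131, 131, 1] on {0,…,262}.
With 3 cycles on 263 points, sign = (−1)^{263−3} = +1.
Zolotarev: (173|263) = +1, matching the cycle-count sign.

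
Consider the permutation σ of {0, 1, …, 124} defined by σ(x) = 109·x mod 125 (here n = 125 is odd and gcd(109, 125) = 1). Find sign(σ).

+1

Trace 34: π^k(34) = [34, 81, 79, 111, 99, 41, 94] for k=0..6.
7 cycles of lengths [50, 50, 10, 10, 2, 2, 1].
sign(π) = (−1)^{n − #cycles} = (−1)^{125−7} = (−1)^118 = +1.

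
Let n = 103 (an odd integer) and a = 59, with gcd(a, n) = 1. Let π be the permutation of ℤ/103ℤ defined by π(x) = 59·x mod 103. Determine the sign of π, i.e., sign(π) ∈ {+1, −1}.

Start at x=49: 49 → 7 → 1 → 59 → 82 → 100 → 29 → … (one orbit).
Decompose π into cycles: lengths [51, 51, 1] (3 cycles, including the fixed point 0).
Σ(ℓ_i−1) = 103−3 = 100; sign = (−1)^100 = +1.

+1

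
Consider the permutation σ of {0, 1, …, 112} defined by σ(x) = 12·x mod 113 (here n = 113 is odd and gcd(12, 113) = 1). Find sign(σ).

-1

Trace 9: π^k(9) = [9, 108, 53, 71, 61, 54, 83] for k=0..6.
Cycle lengths of π_12 on ℤ/113ℤ: [112, 1]; 2 cycles in total.
sign(π) = (−1)^{n − #cycles} = (−1)^{113−2} = (−1)^111 = -1.
(12|113)_J = -1 (Zolotarev's lemma cross-check).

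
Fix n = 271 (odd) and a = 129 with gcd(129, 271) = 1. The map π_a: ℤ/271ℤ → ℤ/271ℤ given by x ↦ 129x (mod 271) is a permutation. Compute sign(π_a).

+1

Trace 259: π^k(259) = [259, 78, 35, 179, 56, 178, 198] for k=0..6.
3 cycles of lengths [135, 135, 1].
With 3 cycles on 271 points, sign = (−1)^{271−3} = +1.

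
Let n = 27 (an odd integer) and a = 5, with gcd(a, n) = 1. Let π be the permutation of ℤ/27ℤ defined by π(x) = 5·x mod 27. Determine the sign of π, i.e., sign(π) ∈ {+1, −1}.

-1

Trace 5: π^k(5) = [5, 25, 17, 4, 20, 19, 14] for k=0..6.
Cycle type of π: 18 + 6 + 2 + 1; total 4 cycles.
With 4 cycles on 27 points, sign = (−1)^{27−4} = -1.
The Jacobi symbol (5|27) = -1 (Zolotarev) agrees.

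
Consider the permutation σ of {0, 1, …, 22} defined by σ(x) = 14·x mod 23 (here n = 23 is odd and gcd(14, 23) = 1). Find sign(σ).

-1

Trace 4: π^k(4) = [4, 10, 2, 5, 1, 14, 12] for k=0..6.
2 cycles of lengths [22, 1].
Σ(ℓ_i−1) = 23−2 = 21; sign = (−1)^21 = -1.
(14|23)_J = -1 (Zolotarev's lemma cross-check).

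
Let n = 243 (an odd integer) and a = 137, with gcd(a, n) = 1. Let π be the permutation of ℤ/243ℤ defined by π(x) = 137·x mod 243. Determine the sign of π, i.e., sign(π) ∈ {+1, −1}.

Start at x=16: 16 → 5 → 199 → 47 → 121 → 53 → 214 → … (one orbit).
Cycle lengths of π_137 on ℤ/243ℤ: [162, 54, 18, 6, 2, 1]; 6 cycles in total.
6 cycles on 243: each ℓ→(−1)^(ℓ−1), product (−1)^237 = -1.
The Jacobi symbol (137|243) = -1 (Zolotarev) agrees.

-1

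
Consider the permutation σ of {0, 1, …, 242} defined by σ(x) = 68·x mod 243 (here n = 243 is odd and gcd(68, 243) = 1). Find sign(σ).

-1

Trace 56: π^k(56) = [56, 163, 149, 169, 71, 211, 11] for k=0..6.
Decompose π into cycles: lengths [162, 54, 18, 6, 2, 1] (6 cycles, including the fixed point 0).
n − c = 243 − 6 = 237; sign = (−1)^237 = -1.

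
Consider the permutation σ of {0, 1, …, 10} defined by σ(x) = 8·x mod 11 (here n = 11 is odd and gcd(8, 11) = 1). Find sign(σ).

Start at x=2: 2 → 5 → 7 → 1 → 8 → 9 → 6 → … (one orbit).
π_8 has 2 disjoint cycles with lengths [10, 1] on {0,…,10}.
2 cycles on 11: each ℓ→(−1)^(ℓ−1), product (−1)^9 = -1.

-1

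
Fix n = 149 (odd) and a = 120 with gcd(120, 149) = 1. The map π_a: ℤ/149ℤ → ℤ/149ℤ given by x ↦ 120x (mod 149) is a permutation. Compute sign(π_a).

Orbit of 140 under x↦120x: [140, 112, 30, 24, 49, 69, 85]… (length divides ord_149(120)).
3 cycles of lengths [74, 74, 1].
sign(π) = (−1)^{n − #cycles} = (−1)^{149−3} = (−1)^146 = +1.
The Jacobi symbol (120|149) = +1 (Zolotarev) agrees.

+1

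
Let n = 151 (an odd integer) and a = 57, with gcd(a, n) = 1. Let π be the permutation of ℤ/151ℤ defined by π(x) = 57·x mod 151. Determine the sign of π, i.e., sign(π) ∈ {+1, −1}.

-1

Start at x=60: 60 → 98 → 150 → 94 → 73 → 84 → 107 → … (one orbit).
Decompose π into cycles: lengths [50, 50, 50, 1] (4 cycles, including the fixed point 0).
Σ(ℓ_i−1) = 151−4 = 147; sign = (−1)^147 = -1.
(57|151)_J = -1 (Zolotarev's lemma cross-check).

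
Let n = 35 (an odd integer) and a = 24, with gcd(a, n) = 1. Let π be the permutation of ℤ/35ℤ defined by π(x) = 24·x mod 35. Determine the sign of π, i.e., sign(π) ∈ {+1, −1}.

-1

Orbit of 1 under x↦24x: [1, 24, 16, 34, 11, 19]… (length divides ord_35(24)).
π_24 has 8 disjoint cycles with lengths [6, 6, 6, 6, 6, 2, 2, 1] on {0,…,34}.
35 − 8 = 27 transpositions; sign(π) = (−1)^27 = -1.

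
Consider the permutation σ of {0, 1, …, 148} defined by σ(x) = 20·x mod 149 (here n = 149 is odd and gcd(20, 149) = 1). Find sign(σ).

Trace 104: π^k(104) = [104, 143, 29, 133, 127, 7, 140] for k=0..6.
3 cycles of lengths [74, 74, 1].
sign(π) = (−1)^{n − #cycles} = (−1)^{149−3} = (−1)^146 = +1.

+1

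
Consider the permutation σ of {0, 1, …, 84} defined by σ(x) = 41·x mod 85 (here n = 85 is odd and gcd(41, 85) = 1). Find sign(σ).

Trace 71: π^k(71) = [71, 21, 11, 26, 46, 16, 61] for k=0..6.
π_41 has 10 disjoint cycles with lengths [16, 16, 16, 16, 16, 1, 1, 1, 1, 1] on {0,…,84}.
85 − 10 = 75 transpositions; sign(π) = (−1)^75 = -1.
Check: (41/85) = -1 by Zolotarev.

-1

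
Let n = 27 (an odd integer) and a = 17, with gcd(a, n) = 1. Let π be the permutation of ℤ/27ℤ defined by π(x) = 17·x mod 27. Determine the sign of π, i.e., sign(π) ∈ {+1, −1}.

-1

Orbit of 17 under x↦17x: [17, 19, 26, 10, 8, 1]… (length divides ord_27(17)).
π_17 has 8 disjoint cycles with lengths [6, 6, 6, 2, 2, 2, 2, 1] on {0,…,26}.
sign(π) = (−1)^{n − #cycles} = (−1)^{27−8} = (−1)^19 = -1.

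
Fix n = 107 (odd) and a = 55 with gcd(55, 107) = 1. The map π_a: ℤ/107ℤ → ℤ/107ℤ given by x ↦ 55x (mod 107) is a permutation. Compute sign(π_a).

-1

Start at x=24: 24 → 36 → 54 → 81 → 68 → 102 → 46 → … (one orbit).
The orbit structure of x ↦ 55x mod 107: 2 orbits of sizes [106, 1].
2 cycles on 107: each ℓ→(−1)^(ℓ−1), product (−1)^105 = -1.
Check: (55/107) = -1 by Zolotarev.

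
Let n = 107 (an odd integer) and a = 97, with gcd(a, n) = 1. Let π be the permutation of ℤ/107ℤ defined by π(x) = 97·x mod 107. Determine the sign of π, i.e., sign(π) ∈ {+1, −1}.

Orbit of 81 under x↦97x: [81, 46, 75, 106, 10, 7, 37]… (length divides ord_107(97)).
Cycle lengths of π_97 on ℤ/107ℤ: [106, 1]; 2 cycles in total.
sign(π) = (−1)^{n − #cycles} = (−1)^{107−2} = (−1)^105 = -1.

-1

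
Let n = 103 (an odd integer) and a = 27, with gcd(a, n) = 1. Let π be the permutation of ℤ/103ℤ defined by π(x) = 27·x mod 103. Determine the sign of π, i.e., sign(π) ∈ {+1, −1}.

-1

Start at x=13: 13 → 42 → 1 → 27 → 8 → 10 → 64 → … (one orbit).
4 cycles of lengths [34, 34, 34, 1].
4 cycles on 103: each ℓ→(−1)^(ℓ−1), product (−1)^99 = -1.
The Jacobi symbol (27|103) = -1 (Zolotarev) agrees.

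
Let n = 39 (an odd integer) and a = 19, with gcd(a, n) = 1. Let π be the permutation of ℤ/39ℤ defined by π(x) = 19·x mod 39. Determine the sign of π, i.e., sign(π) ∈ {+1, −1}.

Trace 25: π^k(25) = [25, 7, 16, 31, 4, 37, 1] for k=0..6.
Cycle lengths of π_19 on ℤ/39ℤ: [12, 12, 12, 1, 1, 1]; 6 cycles in total.
39 − 6 = 33 transpositions; sign(π) = (−1)^33 = -1.
Check: (19/39) = -1 by Zolotarev.

-1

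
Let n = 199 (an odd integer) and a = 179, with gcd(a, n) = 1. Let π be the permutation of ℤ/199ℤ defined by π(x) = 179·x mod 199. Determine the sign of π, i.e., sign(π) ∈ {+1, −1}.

Start at x=168: 168 → 23 → 137 → 46 → 75 → 92 → 150 → … (one orbit).
2 cycles of lengths [198, 1].
With 2 cycles on 199 points, sign = (−1)^{199−2} = -1.

-1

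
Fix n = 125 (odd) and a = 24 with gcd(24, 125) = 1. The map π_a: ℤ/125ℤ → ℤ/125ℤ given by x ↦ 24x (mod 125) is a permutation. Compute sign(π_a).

+1

Orbit of 49 under x↦24x: [49, 51, 99, 1, 24, 76, 74]… (length divides ord_125(24)).
Cycle type of π: 10×10 + 2×12 + 1; total 23 cycles.
With 23 cycles on 125 points, sign = (−1)^{125−23} = +1.
Check: (24/125) = +1 by Zolotarev.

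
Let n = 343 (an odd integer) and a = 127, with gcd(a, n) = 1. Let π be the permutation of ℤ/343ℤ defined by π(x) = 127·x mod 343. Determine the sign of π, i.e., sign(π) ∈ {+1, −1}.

+1

Orbit of 218 under x↦127x: [218, 246, 29, 253, 232, 309, 141]… (length divides ord_343(127)).
Decompose π into cycles: lengths [49, 49, 49, 49, 49, 49, 7, 7, 7, 7, 7, 7, 1, 1, 1, 1, 1, 1, 1] (19 cycles, including the fixed point 0).
sign(π) = (−1)^{n − #cycles} = (−1)^{343−19} = (−1)^324 = +1.
(127|343)_J = +1 (Zolotarev's lemma cross-check).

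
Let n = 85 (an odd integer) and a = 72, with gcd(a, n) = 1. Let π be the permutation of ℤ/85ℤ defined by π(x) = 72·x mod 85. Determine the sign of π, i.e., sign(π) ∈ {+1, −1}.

-1

Start at x=1: 1 → 72 → 84 → 13 → 1 (one orbit).
π_72 has 22 disjoint cycles with lengths [4, 4, 4, 4, 4, 4, 4, 4, 4, 4, 4, 4, 4, 4, 4, 4, 4, 4, 4, 4, 4, 1] on {0,…,84}.
n − c = 85 − 22 = 63; sign = (−1)^63 = -1.
Check: (72/85) = -1 by Zolotarev.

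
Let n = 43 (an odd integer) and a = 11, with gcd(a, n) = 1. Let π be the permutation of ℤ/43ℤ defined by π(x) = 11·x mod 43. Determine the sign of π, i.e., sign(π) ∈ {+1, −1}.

Orbit of 1 under x↦11x: [1, 11, 35, 41, 21, 16, 4]… (length divides ord_43(11)).
The orbit structure of x ↦ 11x mod 43: 7 orbits of sizes [7, 7, 7, 7, 7, 7, 1].
Σ(ℓ_i−1) = 43−7 = 36; sign = (−1)^36 = +1.
Via Zolotarev, sign(π_{11}) = (11|43) = +1.

+1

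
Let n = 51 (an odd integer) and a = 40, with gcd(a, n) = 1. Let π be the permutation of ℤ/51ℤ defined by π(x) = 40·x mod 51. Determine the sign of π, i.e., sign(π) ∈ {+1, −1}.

Orbit of 46 under x↦40x: [46, 4, 7, 25, 31, 16, 28]… (length divides ord_51(40)).
π_40 has 6 disjoint cycles with lengths [16, 16, 16, 1, 1, 1] on {0,…,50}.
51 − 6 = 45 transpositions; sign(π) = (−1)^45 = -1.

-1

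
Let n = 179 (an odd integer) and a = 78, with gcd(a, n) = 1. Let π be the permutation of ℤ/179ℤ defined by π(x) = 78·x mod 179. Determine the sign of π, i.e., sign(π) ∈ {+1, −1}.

-1

Start at x=32: 32 → 169 → 115 → 20 → 128 → 139 → 102 → … (one orbit).
2 cycles of lengths [178, 1].
With 2 cycles on 179 points, sign = (−1)^{179−2} = -1.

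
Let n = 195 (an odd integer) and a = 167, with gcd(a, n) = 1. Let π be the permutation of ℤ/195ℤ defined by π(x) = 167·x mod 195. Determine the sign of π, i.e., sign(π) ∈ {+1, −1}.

Orbit of 16 under x↦167x: [16, 137, 64, 158, 61, 47, 49]… (length divides ord_195(167)).
Cycle type of π: 12×15 + 4×3 + 2 + 1; total 20 cycles.
With 20 cycles on 195 points, sign = (−1)^{195−20} = -1.

-1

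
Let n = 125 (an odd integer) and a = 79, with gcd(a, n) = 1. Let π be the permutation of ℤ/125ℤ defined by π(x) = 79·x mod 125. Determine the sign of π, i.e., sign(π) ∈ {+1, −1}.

+1

Trace 4: π^k(4) = [4, 66, 89, 31, 74, 96, 84] for k=0..6.
The orbit structure of x ↦ 79x mod 125: 7 orbits of sizes [50, 50, 10, 10, 2, 2, 1].
With 7 cycles on 125 points, sign = (−1)^{125−7} = +1.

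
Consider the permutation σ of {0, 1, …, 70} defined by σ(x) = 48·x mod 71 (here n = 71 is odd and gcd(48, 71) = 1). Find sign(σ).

Start at x=20: 20 → 37 → 1 → 48 → 32 → 45 → 30 → 20 (one orbit).
11 cycles of lengths [7, 7, 7, 7, 7, 7, 7, 7, 7, 7, 1].
n − c = 71 − 11 = 60; sign = (−1)^60 = +1.
Zolotarev: (48|71) = +1, matching the cycle-count sign.

+1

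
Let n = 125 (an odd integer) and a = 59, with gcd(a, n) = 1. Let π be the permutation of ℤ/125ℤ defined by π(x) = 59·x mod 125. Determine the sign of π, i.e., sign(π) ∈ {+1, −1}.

+1

Trace 74: π^k(74) = [74, 116, 94, 46, 89, 1, 59] for k=0..6.
Cycle type of π: 50×2 + 10×2 + 2×2 + 1; total 7 cycles.
sign(π) = (−1)^{n − #cycles} = (−1)^{125−7} = (−1)^118 = +1.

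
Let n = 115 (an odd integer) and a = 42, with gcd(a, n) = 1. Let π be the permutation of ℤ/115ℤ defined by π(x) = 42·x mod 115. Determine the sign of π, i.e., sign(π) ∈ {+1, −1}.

+1

Trace 39: π^k(39) = [39, 28, 26, 57, 94, 38, 101] for k=0..6.
Cycle type of π: 44×2 + 22 + 4 + 1; total 5 cycles.
115 − 5 = 110 transpositions; sign(π) = (−1)^110 = +1.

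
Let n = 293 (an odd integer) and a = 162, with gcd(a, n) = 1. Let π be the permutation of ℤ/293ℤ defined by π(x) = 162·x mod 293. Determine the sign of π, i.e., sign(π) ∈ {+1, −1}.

-1

Start at x=18: 18 → 279 → 76 → 6 → 93 → 123 → 2 → … (one orbit).
Cycle lengths of π_162 on ℤ/293ℤ: [292, 1]; 2 cycles in total.
sign(π) = (−1)^{n − #cycles} = (−1)^{293−2} = (−1)^291 = -1.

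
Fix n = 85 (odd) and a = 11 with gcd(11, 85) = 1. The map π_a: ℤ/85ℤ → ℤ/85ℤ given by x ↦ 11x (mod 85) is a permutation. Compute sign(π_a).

-1

Orbit of 66 under x↦11x: [66, 46, 81, 41, 26, 31, 1]… (length divides ord_85(11)).
Cycle type of π: 16×5 + 1×5; total 10 cycles.
n − c = 85 − 10 = 75; sign = (−1)^75 = -1.
Via Zolotarev, sign(π_{11}) = (11|85) = -1.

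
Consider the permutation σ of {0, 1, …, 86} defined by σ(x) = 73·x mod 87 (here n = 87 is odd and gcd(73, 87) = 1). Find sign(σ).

-1

Start at x=73: 73 → 22 → 40 → 49 → 10 → 34 → 46 → … (one orbit).
Decompose π into cycles: lengths [28, 28, 28, 1, 1, 1] (6 cycles, including the fixed point 0).
87 − 6 = 81 transpositions; sign(π) = (−1)^81 = -1.
(73|87)_J = -1 (Zolotarev's lemma cross-check).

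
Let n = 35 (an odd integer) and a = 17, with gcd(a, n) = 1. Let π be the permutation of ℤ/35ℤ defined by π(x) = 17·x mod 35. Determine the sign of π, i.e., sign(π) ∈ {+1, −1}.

Start at x=17: 17 → 9 → 13 → 11 → 12 → 29 → 3 → … (one orbit).
The orbit structure of x ↦ 17x mod 35: 5 orbits of sizes [12, 12, 6, 4, 1].
With 5 cycles on 35 points, sign = (−1)^{35−5} = +1.

+1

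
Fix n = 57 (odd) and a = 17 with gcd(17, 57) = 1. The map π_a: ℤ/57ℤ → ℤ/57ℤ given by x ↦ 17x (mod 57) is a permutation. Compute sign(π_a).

-1

Orbit of 23 under x↦17x: [23, 49, 35, 25, 26, 43, 47]… (length divides ord_57(17)).
6 cycles of lengths [18, 18, 9, 9, 2, 1].
With 6 cycles on 57 points, sign = (−1)^{57−6} = -1.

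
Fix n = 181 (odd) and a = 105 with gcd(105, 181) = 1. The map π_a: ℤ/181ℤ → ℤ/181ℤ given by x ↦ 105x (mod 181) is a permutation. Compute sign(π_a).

Start at x=113: 113 → 100 → 2 → 29 → 149 → 79 → 150 → … (one orbit).
Cycle type of π: 180 + 1; total 2 cycles.
2 cycles on 181: each ℓ→(−1)^(ℓ−1), product (−1)^179 = -1.

-1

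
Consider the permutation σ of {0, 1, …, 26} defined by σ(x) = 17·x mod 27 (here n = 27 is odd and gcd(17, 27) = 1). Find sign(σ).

Trace 19: π^k(19) = [19, 26, 10, 8, 1, 17] for k=0..5.
Decompose π into cycles: lengths [6, 6, 6, 2, 2, 2, 2, 1] (8 cycles, including the fixed point 0).
n − c = 27 − 8 = 19; sign = (−1)^19 = -1.

-1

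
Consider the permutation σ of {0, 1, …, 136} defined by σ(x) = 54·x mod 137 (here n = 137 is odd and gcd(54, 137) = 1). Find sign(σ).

Start at x=17: 17 → 96 → 115 → 45 → 101 → 111 → 103 → … (one orbit).
The orbit structure of x ↦ 54x mod 137: 2 orbits of sizes [136, 1].
With 2 cycles on 137 points, sign = (−1)^{137−2} = -1.
Check: (54/137) = -1 by Zolotarev.

-1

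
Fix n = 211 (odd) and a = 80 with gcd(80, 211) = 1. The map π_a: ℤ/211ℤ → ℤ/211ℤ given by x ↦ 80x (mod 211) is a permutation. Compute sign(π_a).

+1

Trace 95: π^k(95) = [95, 4, 109, 69, 34, 188, 59] for k=0..6.
Cycle type of π: 105×2 + 1; total 3 cycles.
With 3 cycles on 211 points, sign = (−1)^{211−3} = +1.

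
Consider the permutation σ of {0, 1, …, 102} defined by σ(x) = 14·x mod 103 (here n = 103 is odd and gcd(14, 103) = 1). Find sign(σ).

+1

Start at x=72: 72 → 81 → 1 → 14 → 93 → 66 → 100 → … (one orbit).
π_14 has 7 disjoint cycles with lengths [17, 17, 17, 17, 17, 17, 1] on {0,…,102}.
Σ(ℓ_i−1) = 103−7 = 96; sign = (−1)^96 = +1.
(14|103)_J = +1 (Zolotarev's lemma cross-check).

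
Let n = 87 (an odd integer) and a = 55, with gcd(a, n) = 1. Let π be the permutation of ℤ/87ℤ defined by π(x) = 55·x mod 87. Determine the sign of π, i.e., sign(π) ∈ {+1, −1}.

Trace 34: π^k(34) = [34, 43, 16, 10, 28, 61, 49] for k=0..6.
6 cycles of lengths [28, 28, 28, 1, 1, 1].
Σ(ℓ_i−1) = 87−6 = 81; sign = (−1)^81 = -1.

-1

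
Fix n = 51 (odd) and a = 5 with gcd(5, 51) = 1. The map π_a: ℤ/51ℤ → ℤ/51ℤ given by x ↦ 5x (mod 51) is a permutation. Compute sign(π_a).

Trace 11: π^k(11) = [11, 4, 20, 49, 41, 1, 5] for k=0..6.
π_5 has 5 disjoint cycles with lengths [16, 16, 16, 2, 1] on {0,…,50}.
Σ(ℓ_i−1) = 51−5 = 46; sign = (−1)^46 = +1.
(5|51)_J = +1 (Zolotarev's lemma cross-check).

+1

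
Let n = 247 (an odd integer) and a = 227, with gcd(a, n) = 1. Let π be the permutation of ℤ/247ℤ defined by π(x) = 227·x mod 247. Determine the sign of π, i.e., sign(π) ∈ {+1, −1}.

Trace 227: π^k(227) = [227, 153, 151, 191, 132, 77, 189] for k=0..6.
The orbit structure of x ↦ 227x mod 247: 29 orbits of sizes [12, 12, 12, 12, 12, 12, 12, 12, 12, 12, 12, 12, 12, 12, 12, 12, 12, 12, 12, 2, 2, 2, 2, 2, 2, 2, 2, 2, 1].
n − c = 247 − 29 = 218; sign = (−1)^218 = +1.

+1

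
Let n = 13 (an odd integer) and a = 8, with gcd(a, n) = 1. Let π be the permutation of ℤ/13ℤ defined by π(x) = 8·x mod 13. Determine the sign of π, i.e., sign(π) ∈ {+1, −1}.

Trace 12: π^k(12) = [12, 5, 1, 8] for k=0..3.
4 cycles of lengths [4, 4, 4, 1].
With 4 cycles on 13 points, sign = (−1)^{13−4} = -1.
Via Zolotarev, sign(π_{8}) = (8|13) = -1.

-1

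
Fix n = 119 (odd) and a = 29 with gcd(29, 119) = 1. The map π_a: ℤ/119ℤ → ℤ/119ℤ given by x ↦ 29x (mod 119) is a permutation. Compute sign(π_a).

-1

Trace 43: π^k(43) = [43, 57, 106, 99, 15, 78, 1] for k=0..6.
The orbit structure of x ↦ 29x mod 119: 14 orbits of sizes [16, 16, 16, 16, 16, 16, 16, 1, 1, 1, 1, 1, 1, 1].
Σ(ℓ_i−1) = 119−14 = 105; sign = (−1)^105 = -1.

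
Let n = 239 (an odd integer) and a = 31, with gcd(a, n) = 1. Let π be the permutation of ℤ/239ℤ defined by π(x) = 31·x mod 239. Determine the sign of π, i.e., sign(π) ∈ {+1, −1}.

+1

Trace 166: π^k(166) = [166, 127, 113, 157, 87, 68, 196] for k=0..6.
Cycle type of π: 119×2 + 1; total 3 cycles.
239 − 3 = 236 transpositions; sign(π) = (−1)^236 = +1.
The Jacobi symbol (31|239) = +1 (Zolotarev) agrees.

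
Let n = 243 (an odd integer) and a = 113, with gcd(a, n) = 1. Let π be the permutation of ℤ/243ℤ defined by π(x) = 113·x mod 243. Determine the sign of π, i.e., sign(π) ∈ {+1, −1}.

-1

Orbit of 47 under x↦113x: [47, 208, 176, 205, 80, 49, 191]… (length divides ord_243(113)).
Cycle type of π: 162 + 54 + 18 + 6 + 2 + 1; total 6 cycles.
Σ(ℓ_i−1) = 243−6 = 237; sign = (−1)^237 = -1.
Via Zolotarev, sign(π_{113}) = (113|243) = -1.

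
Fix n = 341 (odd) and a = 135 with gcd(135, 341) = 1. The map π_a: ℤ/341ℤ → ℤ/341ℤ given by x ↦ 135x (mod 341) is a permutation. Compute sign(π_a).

-1

Start at x=147: 147 → 67 → 179 → 295 → 269 → 169 → 309 → … (one orbit).
Cycle lengths of π_135 on ℤ/341ℤ: [30, 30, 30, 30, 30, 30, 30, 30, 30, 30, 30, 5, 5, 1]; 14 cycles in total.
341 − 14 = 327 transpositions; sign(π) = (−1)^327 = -1.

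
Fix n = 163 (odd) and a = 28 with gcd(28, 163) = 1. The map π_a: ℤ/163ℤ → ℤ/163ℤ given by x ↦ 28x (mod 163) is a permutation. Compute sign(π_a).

Trace 22: π^k(22) = [22, 127, 133, 138, 115, 123, 21] for k=0..6.
The orbit structure of x ↦ 28x mod 163: 4 orbits of sizes [54, 54, 54, 1].
sign(π) = (−1)^{n − #cycles} = (−1)^{163−4} = (−1)^159 = -1.
Check: (28/163) = -1 by Zolotarev.

-1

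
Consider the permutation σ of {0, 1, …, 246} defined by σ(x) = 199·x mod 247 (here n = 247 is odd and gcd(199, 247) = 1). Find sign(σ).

+1

Trace 81: π^k(81) = [81, 64, 139, 244, 144, 4, 55] for k=0..6.
17 cycles of lengths [18, 18, 18, 18, 18, 18, 18, 18, 18, 18, 18, 18, 9, 9, 6, 6, 1].
n − c = 247 − 17 = 230; sign = (−1)^230 = +1.
The Jacobi symbol (199|247) = +1 (Zolotarev) agrees.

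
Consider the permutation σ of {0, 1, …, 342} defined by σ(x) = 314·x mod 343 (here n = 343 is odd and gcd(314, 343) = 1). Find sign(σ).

Start at x=71: 71 → 342 → 29 → 188 → 36 → 328 → 92 → … (one orbit).
The orbit structure of x ↦ 314x mod 343: 10 orbits of sizes [98, 98, 98, 14, 14, 14, 2, 2, 2, 1].
10 cycles on 343: each ℓ→(−1)^(ℓ−1), product (−1)^333 = -1.
Check: (314/343) = -1 by Zolotarev.

-1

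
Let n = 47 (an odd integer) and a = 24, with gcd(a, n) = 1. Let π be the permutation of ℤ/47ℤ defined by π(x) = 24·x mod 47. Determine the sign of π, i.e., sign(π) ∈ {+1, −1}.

Orbit of 27 under x↦24x: [27, 37, 42, 21, 34, 17, 32]… (length divides ord_47(24)).
Cycle type of π: 23×2 + 1; total 3 cycles.
n − c = 47 − 3 = 44; sign = (−1)^44 = +1.
Check: (24/47) = +1 by Zolotarev.

+1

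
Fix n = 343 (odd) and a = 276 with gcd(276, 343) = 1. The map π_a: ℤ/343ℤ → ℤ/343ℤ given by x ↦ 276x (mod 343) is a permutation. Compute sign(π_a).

Start at x=165: 165 → 264 → 148 → 31 → 324 → 244 → 116 → … (one orbit).
The orbit structure of x ↦ 276x mod 343: 16 orbits of sizes [42, 42, 42, 42, 42, 42, 42, 6, 6, 6, 6, 6, 6, 6, 6, 1].
Σ(ℓ_i−1) = 343−16 = 327; sign = (−1)^327 = -1.

-1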